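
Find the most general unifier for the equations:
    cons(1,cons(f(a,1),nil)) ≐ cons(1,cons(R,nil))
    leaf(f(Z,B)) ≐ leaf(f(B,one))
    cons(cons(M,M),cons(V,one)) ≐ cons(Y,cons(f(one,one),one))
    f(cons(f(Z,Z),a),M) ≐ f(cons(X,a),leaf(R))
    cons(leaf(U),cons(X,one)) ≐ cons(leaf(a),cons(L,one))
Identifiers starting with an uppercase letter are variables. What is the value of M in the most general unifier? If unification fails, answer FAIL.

leaf(f(a,1))

Decompose cons/2: 1 ≐ 1,  cons(f(a,1),nil) ≐ cons(R,nil).
Delete trivial equation 1 ≐ 1.
Decompose cons/2: f(a,1) ≐ R,  nil ≐ nil.
Bind R := f(a,1); substituting into the one remaining equation that mentions R gives: f(cons(f(Z,Z),a),M) ≐ f(cons(X,a),leaf(f(a,1))).
Delete trivial equation nil ≐ nil.
Decompose leaf/1: f(Z,B) ≐ f(B,one).
Decompose f/2: Z ≐ B,  B ≐ one.
Bind Z := B; substituting into the one remaining equation that mentions Z gives: f(cons(f(B,B),a),M) ≐ f(cons(X,a),leaf(f(a,1))).
Bind B := one; substituting into the one remaining equation that mentions B gives: f(cons(f(one,one),a),M) ≐ f(cons(X,a),leaf(f(a,1))). Substituting into the earlier binding gives Z := one.
Decompose cons/2: cons(M,M) ≐ Y,  cons(V,one) ≐ cons(f(one,one),one).
Bind Y := cons(M,M); no other remaining equation mentions Y.
Decompose cons/2: V ≐ f(one,one),  one ≐ one.
Bind V := f(one,one); no other remaining equation mentions V.
Delete trivial equation one ≐ one.
Decompose f/2: cons(f(one,one),a) ≐ cons(X,a),  M ≐ leaf(f(a,1)).
Decompose cons/2: f(one,one) ≐ X,  a ≐ a.
Bind X := f(one,one); substituting into the one remaining equation that mentions X gives: cons(leaf(U),cons(f(one,one),one)) ≐ cons(leaf(a),cons(L,one)).
Delete trivial equation a ≐ a.
Bind M := leaf(f(a,1)); no other remaining equation mentions M. Substituting into the earlier binding gives Y := cons(leaf(f(a,1)),leaf(f(a,1))).
Decompose cons/2: leaf(U) ≐ leaf(a),  cons(f(one,one),one) ≐ cons(L,one).
Decompose leaf/1: U ≐ a.
Bind U := a; no other remaining equation mentions U.
Decompose cons/2: f(one,one) ≐ L,  one ≐ one.
Bind L := f(one,one); no other remaining equation mentions L.
Delete trivial equation one ≐ one.
MGU = { R := f(a,1), Z := one, B := one, Y := cons(leaf(f(a,1)),leaf(f(a,1))), V := f(one,one), X := f(one,one), M := leaf(f(a,1)), U := a, L := f(one,one) }, so M := leaf(f(a,1)).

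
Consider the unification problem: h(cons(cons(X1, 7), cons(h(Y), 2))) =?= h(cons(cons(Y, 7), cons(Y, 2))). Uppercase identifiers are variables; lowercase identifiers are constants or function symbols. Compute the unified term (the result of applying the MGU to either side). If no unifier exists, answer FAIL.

Decompose h/1: cons(cons(X1, 7), cons(h(Y), 2)) =?= cons(cons(Y, 7), cons(Y, 2)).
Decompose cons/2: cons(X1, 7) =?= cons(Y, 7),  cons(h(Y), 2) =?= cons(Y, 2).
Decompose cons/2: X1 =?= Y,  7 =?= 7.
Bind X1 := Y; no other remaining equation mentions X1.
Delete trivial equation 7 =?= 7.
Decompose cons/2: h(Y) =?= Y,  2 =?= 2.
Occurs check fails: Y occurs in h(Y); the equation Y =?= h(Y) has no finite solution.

FAIL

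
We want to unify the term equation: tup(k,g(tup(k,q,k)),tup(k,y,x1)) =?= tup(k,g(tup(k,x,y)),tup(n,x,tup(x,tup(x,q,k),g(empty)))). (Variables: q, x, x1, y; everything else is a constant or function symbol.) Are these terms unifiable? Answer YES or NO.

NO

Decompose tup/3: k =?= k,  g(tup(k,q,k)) =?= g(tup(k,x,y)),  tup(k,y,x1) =?= tup(n,x,tup(x,tup(x,q,k),g(empty))).
Delete trivial equation k =?= k.
Decompose g/1: tup(k,q,k) =?= tup(k,x,y).
Decompose tup/3: k =?= k,  q =?= x,  k =?= y.
Delete trivial equation k =?= k.
Bind q := x; substituting into the one remaining equation that mentions q gives: tup(k,y,x1) =?= tup(n,x,tup(x,tup(x,x,k),g(empty))).
Bind y := k; substituting into the remaining equation gives: tup(k,k,x1) =?= tup(n,x,tup(x,tup(x,x,k),g(empty))).
Decompose tup/3: k =?= n,  k =?= x,  x1 =?= tup(x,tup(x,x,k),g(empty)).
Clash: constants k and n differ; no unifier exists.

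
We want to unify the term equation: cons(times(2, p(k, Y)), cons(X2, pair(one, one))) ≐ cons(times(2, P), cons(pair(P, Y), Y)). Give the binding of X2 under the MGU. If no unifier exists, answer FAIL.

pair(p(k, pair(one, one)), pair(one, one))

Decompose cons/2: times(2, p(k, Y)) ≐ times(2, P),  cons(X2, pair(one, one)) ≐ cons(pair(P, Y), Y).
Decompose times/2: 2 ≐ 2,  p(k, Y) ≐ P.
Delete trivial equation 2 ≐ 2.
Bind P := p(k, Y); substituting into the remaining equation gives: cons(X2, pair(one, one)) ≐ cons(pair(p(k, Y), Y), Y).
Decompose cons/2: X2 ≐ pair(p(k, Y), Y),  pair(one, one) ≐ Y.
Bind X2 := pair(p(k, Y), Y); no other remaining equation mentions X2.
Bind Y := pair(one, one). Substituting into the earlier bindings gives P := p(k, pair(one, one)), X2 := pair(p(k, pair(one, one)), pair(one, one)).
MGU = { P ↦ p(k, pair(one, one)), X2 ↦ pair(p(k, pair(one, one)), pair(one, one)), Y ↦ pair(one, one) }, so X2 ↦ pair(p(k, pair(one, one)), pair(one, one)).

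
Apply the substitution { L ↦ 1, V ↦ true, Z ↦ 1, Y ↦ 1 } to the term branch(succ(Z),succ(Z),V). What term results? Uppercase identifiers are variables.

Replace each occurrence of V with true.
Replace each occurrence of Z with 1.
Result: branch(succ(1),succ(1),true).

branch(succ(1),succ(1),true)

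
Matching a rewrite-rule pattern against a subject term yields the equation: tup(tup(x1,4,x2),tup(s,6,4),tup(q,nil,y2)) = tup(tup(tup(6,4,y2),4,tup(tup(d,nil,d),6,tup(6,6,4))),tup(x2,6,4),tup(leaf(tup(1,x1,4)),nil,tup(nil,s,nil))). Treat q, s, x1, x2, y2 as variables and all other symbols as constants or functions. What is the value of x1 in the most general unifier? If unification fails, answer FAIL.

tup(6,4,tup(nil,tup(tup(d,nil,d),6,tup(6,6,4)),nil))

Decompose tup/3: tup(x1,4,x2) = tup(tup(6,4,y2),4,tup(tup(d,nil,d),6,tup(6,6,4))),  tup(s,6,4) = tup(x2,6,4),  tup(q,nil,y2) = tup(leaf(tup(1,x1,4)),nil,tup(nil,s,nil)).
Decompose tup/3: x1 = tup(6,4,y2),  4 = 4,  x2 = tup(tup(d,nil,d),6,tup(6,6,4)).
Bind x1 := tup(6,4,y2); substituting into the one remaining equation that mentions x1 gives: tup(q,nil,y2) = tup(leaf(tup(1,tup(6,4,y2),4)),nil,tup(nil,s,nil)).
Delete trivial equation 4 = 4.
Bind x2 := tup(tup(d,nil,d),6,tup(6,6,4)); substituting into the one remaining equation that mentions x2 gives: tup(s,6,4) = tup(tup(tup(d,nil,d),6,tup(6,6,4)),6,4).
Decompose tup/3: s = tup(tup(d,nil,d),6,tup(6,6,4)),  6 = 6,  4 = 4.
Bind s := tup(tup(d,nil,d),6,tup(6,6,4)); substituting into the one remaining equation that mentions s gives: tup(q,nil,y2) = tup(leaf(tup(1,tup(6,4,y2),4)),nil,tup(nil,tup(tup(d,nil,d),6,tup(6,6,4)),nil)).
Delete trivial equation 6 = 6.
Delete trivial equation 4 = 4.
Decompose tup/3: q = leaf(tup(1,tup(6,4,y2),4)),  nil = nil,  y2 = tup(nil,tup(tup(d,nil,d),6,tup(6,6,4)),nil).
Bind q := leaf(tup(1,tup(6,4,y2),4)); no other remaining equation mentions q.
Delete trivial equation nil = nil.
Bind y2 := tup(nil,tup(tup(d,nil,d),6,tup(6,6,4)),nil). Substituting into the earlier bindings gives x1 := tup(6,4,tup(nil,tup(tup(d,nil,d),6,tup(6,6,4)),nil)), q := leaf(tup(1,tup(6,4,tup(nil,tup(tup(d,nil,d),6,tup(6,6,4)),nil)),4)).
MGU = { x1 ↦ tup(6,4,tup(nil,tup(tup(d,nil,d),6,tup(6,6,4)),nil)), x2 ↦ tup(tup(d,nil,d),6,tup(6,6,4)), s ↦ tup(tup(d,nil,d),6,tup(6,6,4)), q ↦ leaf(tup(1,tup(6,4,tup(nil,tup(tup(d,nil,d),6,tup(6,6,4)),nil)),4)), y2 ↦ tup(nil,tup(tup(d,nil,d),6,tup(6,6,4)),nil) }, so x1 ↦ tup(6,4,tup(nil,tup(tup(d,nil,d),6,tup(6,6,4)),nil)).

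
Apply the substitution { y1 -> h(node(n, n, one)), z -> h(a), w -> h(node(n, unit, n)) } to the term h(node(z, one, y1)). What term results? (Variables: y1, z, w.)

Replace each occurrence of y1 with h(node(n, n, one)).
Replace each occurrence of z with h(a).
Result: h(node(h(a), one, h(node(n, n, one)))).

h(node(h(a), one, h(node(n, n, one))))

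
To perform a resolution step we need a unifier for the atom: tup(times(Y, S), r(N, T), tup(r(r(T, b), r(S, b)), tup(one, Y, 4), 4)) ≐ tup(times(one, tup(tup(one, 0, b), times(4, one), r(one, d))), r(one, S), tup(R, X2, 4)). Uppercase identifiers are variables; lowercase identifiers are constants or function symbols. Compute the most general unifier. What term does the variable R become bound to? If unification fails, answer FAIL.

r(r(tup(tup(one, 0, b), times(4, one), r(one, d)), b), r(tup(tup(one, 0, b), times(4, one), r(one, d)), b))

Decompose tup/3: times(Y, S) ≐ times(one, tup(tup(one, 0, b), times(4, one), r(one, d))),  r(N, T) ≐ r(one, S),  tup(r(r(T, b), r(S, b)), tup(one, Y, 4), 4) ≐ tup(R, X2, 4).
Decompose times/2: Y ≐ one,  S ≐ tup(tup(one, 0, b), times(4, one), r(one, d)).
Bind Y := one; substituting into the one remaining equation that mentions Y gives: tup(r(r(T, b), r(S, b)), tup(one, one, 4), 4) ≐ tup(R, X2, 4).
Bind S := tup(tup(one, 0, b), times(4, one), r(one, d)); substituting into the remaining equations gives: r(N, T) ≐ r(one, tup(tup(one, 0, b), times(4, one), r(one, d))),  tup(r(r(T, b), r(tup(tup(one, 0, b), times(4, one), r(one, d)), b)), tup(one, one, 4), 4) ≐ tup(R, X2, 4).
Decompose r/2: N ≐ one,  T ≐ tup(tup(one, 0, b), times(4, one), r(one, d)).
Bind N := one; no other remaining equation mentions N.
Bind T := tup(tup(one, 0, b), times(4, one), r(one, d)); substituting into the remaining equation gives: tup(r(r(tup(tup(one, 0, b), times(4, one), r(one, d)), b), r(tup(tup(one, 0, b), times(4, one), r(one, d)), b)), tup(one, one, 4), 4) ≐ tup(R, X2, 4).
Decompose tup/3: r(r(tup(tup(one, 0, b), times(4, one), r(one, d)), b), r(tup(tup(one, 0, b), times(4, one), r(one, d)), b)) ≐ R,  tup(one, one, 4) ≐ X2,  4 ≐ 4.
Bind R := r(r(tup(tup(one, 0, b), times(4, one), r(one, d)), b), r(tup(tup(one, 0, b), times(4, one), r(one, d)), b)); no other remaining equation mentions R.
Bind X2 := tup(one, one, 4); no other remaining equation mentions X2.
Delete trivial equation 4 ≐ 4.
MGU = { Y -> one, S -> tup(tup(one, 0, b), times(4, one), r(one, d)), N -> one, T -> tup(tup(one, 0, b), times(4, one), r(one, d)), R -> r(r(tup(tup(one, 0, b), times(4, one), r(one, d)), b), r(tup(tup(one, 0, b), times(4, one), r(one, d)), b)), X2 -> tup(one, one, 4) }, so R -> r(r(tup(tup(one, 0, b), times(4, one), r(one, d)), b), r(tup(tup(one, 0, b), times(4, one), r(one, d)), b)).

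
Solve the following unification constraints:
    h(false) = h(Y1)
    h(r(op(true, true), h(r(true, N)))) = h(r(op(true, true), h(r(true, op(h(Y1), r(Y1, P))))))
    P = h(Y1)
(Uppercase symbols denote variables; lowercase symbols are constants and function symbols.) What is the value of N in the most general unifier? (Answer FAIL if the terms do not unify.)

op(h(false), r(false, h(false)))

Decompose h/1: false = Y1.
Bind Y1 := false; substituting into the remaining equations gives: h(r(op(true, true), h(r(true, N)))) = h(r(op(true, true), h(r(true, op(h(false), r(false, P)))))),  P = h(false).
Decompose h/1: r(op(true, true), h(r(true, N))) = r(op(true, true), h(r(true, op(h(false), r(false, P))))).
Decompose r/2: op(true, true) = op(true, true),  h(r(true, N)) = h(r(true, op(h(false), r(false, P)))).
Delete trivial equation op(true, true) = op(true, true).
Decompose h/1: r(true, N) = r(true, op(h(false), r(false, P))).
Decompose r/2: true = true,  N = op(h(false), r(false, P)).
Delete trivial equation true = true.
Bind N := op(h(false), r(false, P)); no other remaining equation mentions N.
Bind P := h(false). Substituting into the earlier binding gives N := op(h(false), r(false, h(false))).
MGU = { Y1 -> false, N -> op(h(false), r(false, h(false))), P -> h(false) }, so N -> op(h(false), r(false, h(false))).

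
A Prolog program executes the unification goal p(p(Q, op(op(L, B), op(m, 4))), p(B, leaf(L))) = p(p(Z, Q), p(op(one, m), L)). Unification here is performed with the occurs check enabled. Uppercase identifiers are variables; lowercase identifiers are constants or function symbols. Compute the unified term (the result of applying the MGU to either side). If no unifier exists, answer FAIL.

Decompose p/2: p(Q, op(op(L, B), op(m, 4))) = p(Z, Q),  p(B, leaf(L)) = p(op(one, m), L).
Decompose p/2: Q = Z,  op(op(L, B), op(m, 4)) = Q.
Bind Q := Z; substituting into the one remaining equation that mentions Q gives: op(op(L, B), op(m, 4)) = Z.
Bind Z := op(op(L, B), op(m, 4)); no other remaining equation mentions Z. Substituting into the earlier binding gives Q := op(op(L, B), op(m, 4)).
Decompose p/2: B = op(one, m),  leaf(L) = L.
Bind B := op(one, m); no other remaining equation mentions B. Substituting into the earlier bindings gives Q := op(op(L, op(one, m)), op(m, 4)), Z := op(op(L, op(one, m)), op(m, 4)).
Occurs check fails: L occurs in leaf(L); the equation L = leaf(L) has no finite solution.

FAIL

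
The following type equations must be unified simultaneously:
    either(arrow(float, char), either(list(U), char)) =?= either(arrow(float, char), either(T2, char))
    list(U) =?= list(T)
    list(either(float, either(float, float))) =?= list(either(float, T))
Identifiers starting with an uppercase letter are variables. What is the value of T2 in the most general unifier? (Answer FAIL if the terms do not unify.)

Decompose either/2: arrow(float, char) =?= arrow(float, char),  either(list(U), char) =?= either(T2, char).
Delete trivial equation arrow(float, char) =?= arrow(float, char).
Decompose either/2: list(U) =?= T2,  char =?= char.
Bind T2 := list(U); no other remaining equation mentions T2.
Delete trivial equation char =?= char.
Decompose list/1: U =?= T.
Bind U := T; no other remaining equation mentions U. Substituting into the earlier binding gives T2 := list(T).
Decompose list/1: either(float, either(float, float)) =?= either(float, T).
Decompose either/2: float =?= float,  either(float, float) =?= T.
Delete trivial equation float =?= float.
Bind T := either(float, float). Substituting into the earlier bindings gives T2 := list(either(float, float)), U := either(float, float).
MGU = { T2 -> list(either(float, float)), U -> either(float, float), T -> either(float, float) }, so T2 -> list(either(float, float)).

list(either(float, float))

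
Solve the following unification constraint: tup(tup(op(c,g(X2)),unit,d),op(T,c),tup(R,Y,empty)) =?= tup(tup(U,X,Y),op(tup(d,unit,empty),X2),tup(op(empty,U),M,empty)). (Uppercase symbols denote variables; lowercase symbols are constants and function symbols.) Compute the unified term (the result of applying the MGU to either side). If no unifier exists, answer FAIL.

Decompose tup/3: tup(op(c,g(X2)),unit,d) =?= tup(U,X,Y),  op(T,c) =?= op(tup(d,unit,empty),X2),  tup(R,Y,empty) =?= tup(op(empty,U),M,empty).
Decompose tup/3: op(c,g(X2)) =?= U,  unit =?= X,  d =?= Y.
Bind U := op(c,g(X2)); substituting into the one remaining equation that mentions U gives: tup(R,Y,empty) =?= tup(op(empty,op(c,g(X2))),M,empty).
Bind X := unit; no other remaining equation mentions X.
Bind Y := d; substituting into the one remaining equation that mentions Y gives: tup(R,d,empty) =?= tup(op(empty,op(c,g(X2))),M,empty).
Decompose op/2: T =?= tup(d,unit,empty),  c =?= X2.
Bind T := tup(d,unit,empty); no other remaining equation mentions T.
Bind X2 := c; substituting into the remaining equation gives: tup(R,d,empty) =?= tup(op(empty,op(c,g(c))),M,empty). Substituting into the earlier binding gives U := op(c,g(c)).
Decompose tup/3: R =?= op(empty,op(c,g(c))),  d =?= M,  empty =?= empty.
Bind R := op(empty,op(c,g(c))); no other remaining equation mentions R.
Bind M := d; no other remaining equation mentions M.
Delete trivial equation empty =?= empty.
Applying the MGU to either side gives tup(tup(op(c,g(c)),unit,d),op(tup(d,unit,empty),c),tup(op(empty,op(c,g(c))),d,empty)).

tup(tup(op(c,g(c)),unit,d),op(tup(d,unit,empty),c),tup(op(empty,op(c,g(c))),d,empty))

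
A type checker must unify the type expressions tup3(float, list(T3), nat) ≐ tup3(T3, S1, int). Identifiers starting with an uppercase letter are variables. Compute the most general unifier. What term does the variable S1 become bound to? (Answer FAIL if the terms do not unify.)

FAIL

Decompose tup3/3: float ≐ T3,  list(T3) ≐ S1,  nat ≐ int.
Bind T3 := float; substituting into the one remaining equation that mentions T3 gives: list(float) ≐ S1.
Bind S1 := list(float); no other remaining equation mentions S1.
Clash: constants nat and int differ; no unifier exists.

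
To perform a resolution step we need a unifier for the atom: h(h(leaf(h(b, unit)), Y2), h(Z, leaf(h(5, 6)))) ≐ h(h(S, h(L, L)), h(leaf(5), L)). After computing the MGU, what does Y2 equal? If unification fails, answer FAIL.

h(leaf(h(5, 6)), leaf(h(5, 6)))

Decompose h/2: h(leaf(h(b, unit)), Y2) ≐ h(S, h(L, L)),  h(Z, leaf(h(5, 6))) ≐ h(leaf(5), L).
Decompose h/2: leaf(h(b, unit)) ≐ S,  Y2 ≐ h(L, L).
Bind S := leaf(h(b, unit)); no other remaining equation mentions S.
Bind Y2 := h(L, L); no other remaining equation mentions Y2.
Decompose h/2: Z ≐ leaf(5),  leaf(h(5, 6)) ≐ L.
Bind Z := leaf(5); no other remaining equation mentions Z.
Bind L := leaf(h(5, 6)). Substituting into the earlier binding gives Y2 := h(leaf(h(5, 6)), leaf(h(5, 6))).
MGU = { S := leaf(h(b, unit)), Y2 := h(leaf(h(5, 6)), leaf(h(5, 6))), Z := leaf(5), L := leaf(h(5, 6)) }, so Y2 := h(leaf(h(5, 6)), leaf(h(5, 6))).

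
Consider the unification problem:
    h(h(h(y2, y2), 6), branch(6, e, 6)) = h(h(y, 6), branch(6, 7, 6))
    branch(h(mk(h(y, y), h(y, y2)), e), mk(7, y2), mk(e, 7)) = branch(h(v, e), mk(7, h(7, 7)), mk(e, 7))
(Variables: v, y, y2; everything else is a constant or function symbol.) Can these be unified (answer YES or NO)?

NO

Decompose h/2: h(h(y2, y2), 6) = h(y, 6),  branch(6, e, 6) = branch(6, 7, 6).
Decompose h/2: h(y2, y2) = y,  6 = 6.
Bind y := h(y2, y2); substituting into the one remaining equation that mentions y gives: branch(h(mk(h(h(y2, y2), h(y2, y2)), h(h(y2, y2), y2)), e), mk(7, y2), mk(e, 7)) = branch(h(v, e), mk(7, h(7, 7)), mk(e, 7)).
Delete trivial equation 6 = 6.
Decompose branch/3: 6 = 6,  e = 7,  6 = 6.
Delete trivial equation 6 = 6.
Clash: constants e and 7 differ; no unifier exists.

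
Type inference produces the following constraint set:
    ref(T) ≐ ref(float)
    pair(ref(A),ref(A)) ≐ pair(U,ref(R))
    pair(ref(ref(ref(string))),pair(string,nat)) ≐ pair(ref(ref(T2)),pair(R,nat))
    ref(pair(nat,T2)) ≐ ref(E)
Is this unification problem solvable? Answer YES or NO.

Decompose ref/1: T ≐ float.
Bind T := float; no other remaining equation mentions T.
Decompose pair/2: ref(A) ≐ U,  ref(A) ≐ ref(R).
Bind U := ref(A); no other remaining equation mentions U.
Decompose ref/1: A ≐ R.
Bind A := R; no other remaining equation mentions A. Substituting into the earlier binding gives U := ref(R).
Decompose pair/2: ref(ref(ref(string))) ≐ ref(ref(T2)),  pair(string,nat) ≐ pair(R,nat).
Decompose ref/1: ref(ref(string)) ≐ ref(T2).
Decompose ref/1: ref(string) ≐ T2.
Bind T2 := ref(string); substituting into the one remaining equation that mentions T2 gives: ref(pair(nat,ref(string))) ≐ ref(E).
Decompose pair/2: string ≐ R,  nat ≐ nat.
Bind R := string; no other remaining equation mentions R. Substituting into the earlier bindings gives U := ref(string), A := string.
Delete trivial equation nat ≐ nat.
Decompose ref/1: pair(nat,ref(string)) ≐ E.
Bind E := pair(nat,ref(string)).
No equations remain and no clash or occurs-check failure arose, so a unifier exists.

YES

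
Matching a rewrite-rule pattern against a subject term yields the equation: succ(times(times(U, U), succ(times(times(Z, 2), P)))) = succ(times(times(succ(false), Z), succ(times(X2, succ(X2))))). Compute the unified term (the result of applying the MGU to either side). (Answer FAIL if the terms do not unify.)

succ(times(times(succ(false), succ(false)), succ(times(times(succ(false), 2), succ(times(succ(false), 2))))))

Decompose succ/1: times(times(U, U), succ(times(times(Z, 2), P))) = times(times(succ(false), Z), succ(times(X2, succ(X2)))).
Decompose times/2: times(U, U) = times(succ(false), Z),  succ(times(times(Z, 2), P)) = succ(times(X2, succ(X2))).
Decompose times/2: U = succ(false),  U = Z.
Bind U := succ(false); substituting into the one remaining equation that mentions U gives: succ(false) = Z.
Bind Z := succ(false); substituting into the remaining equation gives: succ(times(times(succ(false), 2), P)) = succ(times(X2, succ(X2))).
Decompose succ/1: times(times(succ(false), 2), P) = times(X2, succ(X2)).
Decompose times/2: times(succ(false), 2) = X2,  P = succ(X2).
Bind X2 := times(succ(false), 2); substituting into the remaining equation gives: P = succ(times(succ(false), 2)).
Bind P := succ(times(succ(false), 2)).
Applying the MGU to either side gives succ(times(times(succ(false), succ(false)), succ(times(times(succ(false), 2), succ(times(succ(false), 2)))))).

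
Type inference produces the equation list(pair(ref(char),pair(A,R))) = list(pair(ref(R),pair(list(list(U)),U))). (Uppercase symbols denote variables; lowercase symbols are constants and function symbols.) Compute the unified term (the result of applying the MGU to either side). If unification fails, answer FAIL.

list(pair(ref(char),pair(list(list(char)),char)))

Decompose list/1: pair(ref(char),pair(A,R)) = pair(ref(R),pair(list(list(U)),U)).
Decompose pair/2: ref(char) = ref(R),  pair(A,R) = pair(list(list(U)),U).
Decompose ref/1: char = R.
Bind R := char; substituting into the remaining equation gives: pair(A,char) = pair(list(list(U)),U).
Decompose pair/2: A = list(list(U)),  char = U.
Bind A := list(list(U)); no other remaining equation mentions A.
Bind U := char. Substituting into the earlier binding gives A := list(list(char)).
Applying the MGU to either side gives list(pair(ref(char),pair(list(list(char)),char))).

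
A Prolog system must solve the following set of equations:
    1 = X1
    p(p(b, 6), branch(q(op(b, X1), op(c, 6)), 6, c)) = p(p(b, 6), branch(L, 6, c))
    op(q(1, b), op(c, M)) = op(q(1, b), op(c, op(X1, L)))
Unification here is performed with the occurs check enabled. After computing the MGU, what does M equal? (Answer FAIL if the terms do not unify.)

Bind X1 := 1; substituting into the remaining equations gives: p(p(b, 6), branch(q(op(b, 1), op(c, 6)), 6, c)) = p(p(b, 6), branch(L, 6, c)),  op(q(1, b), op(c, M)) = op(q(1, b), op(c, op(1, L))).
Decompose p/2: p(b, 6) = p(b, 6),  branch(q(op(b, 1), op(c, 6)), 6, c) = branch(L, 6, c).
Delete trivial equation p(b, 6) = p(b, 6).
Decompose branch/3: q(op(b, 1), op(c, 6)) = L,  6 = 6,  c = c.
Bind L := q(op(b, 1), op(c, 6)); substituting into the one remaining equation that mentions L gives: op(q(1, b), op(c, M)) = op(q(1, b), op(c, op(1, q(op(b, 1), op(c, 6))))).
Delete trivial equation 6 = 6.
Delete trivial equation c = c.
Decompose op/2: q(1, b) = q(1, b),  op(c, M) = op(c, op(1, q(op(b, 1), op(c, 6)))).
Delete trivial equation q(1, b) = q(1, b).
Decompose op/2: c = c,  M = op(1, q(op(b, 1), op(c, 6))).
Delete trivial equation c = c.
Bind M := op(1, q(op(b, 1), op(c, 6))).
MGU = { X1 -> 1, L -> q(op(b, 1), op(c, 6)), M -> op(1, q(op(b, 1), op(c, 6))) }, so M -> op(1, q(op(b, 1), op(c, 6))).

op(1, q(op(b, 1), op(c, 6)))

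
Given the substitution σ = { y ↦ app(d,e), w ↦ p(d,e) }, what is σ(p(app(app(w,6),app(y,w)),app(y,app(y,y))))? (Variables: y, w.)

Replace each occurrence of y with app(d,e).
Replace each occurrence of w with p(d,e).
Result: p(app(app(p(d,e),6),app(app(d,e),p(d,e))),app(app(d,e),app(app(d,e),app(d,e)))).

p(app(app(p(d,e),6),app(app(d,e),p(d,e))),app(app(d,e),app(app(d,e),app(d,e))))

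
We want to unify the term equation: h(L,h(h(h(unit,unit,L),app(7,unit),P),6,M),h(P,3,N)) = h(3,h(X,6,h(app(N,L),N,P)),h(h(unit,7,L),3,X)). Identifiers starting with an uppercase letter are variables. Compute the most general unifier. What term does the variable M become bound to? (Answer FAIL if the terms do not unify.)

Decompose h/3: L = 3,  h(h(h(unit,unit,L),app(7,unit),P),6,M) = h(X,6,h(app(N,L),N,P)),  h(P,3,N) = h(h(unit,7,L),3,X).
Bind L := 3; substituting into the remaining equations gives: h(h(h(unit,unit,3),app(7,unit),P),6,M) = h(X,6,h(app(N,3),N,P)),  h(P,3,N) = h(h(unit,7,3),3,X).
Decompose h/3: h(h(unit,unit,3),app(7,unit),P) = X,  6 = 6,  M = h(app(N,3),N,P).
Bind X := h(h(unit,unit,3),app(7,unit),P); substituting into the one remaining equation that mentions X gives: h(P,3,N) = h(h(unit,7,3),3,h(h(unit,unit,3),app(7,unit),P)).
Delete trivial equation 6 = 6.
Bind M := h(app(N,3),N,P); no other remaining equation mentions M.
Decompose h/3: P = h(unit,7,3),  3 = 3,  N = h(h(unit,unit,3),app(7,unit),P).
Bind P := h(unit,7,3); substituting into the one remaining equation that mentions P gives: N = h(h(unit,unit,3),app(7,unit),h(unit,7,3)). Substituting into the earlier bindings gives X := h(h(unit,unit,3),app(7,unit),h(unit,7,3)), M := h(app(N,3),N,h(unit,7,3)).
Delete trivial equation 3 = 3.
Bind N := h(h(unit,unit,3),app(7,unit),h(unit,7,3)). Substituting into the earlier binding gives M := h(app(h(h(unit,unit,3),app(7,unit),h(unit,7,3)),3),h(h(unit,unit,3),app(7,unit),h(unit,7,3)),h(unit,7,3)).
MGU = { L ↦ 3, X ↦ h(h(unit,unit,3),app(7,unit),h(unit,7,3)), M ↦ h(app(h(h(unit,unit,3),app(7,unit),h(unit,7,3)),3),h(h(unit,unit,3),app(7,unit),h(unit,7,3)),h(unit,7,3)), P ↦ h(unit,7,3), N ↦ h(h(unit,unit,3),app(7,unit),h(unit,7,3)) }, so M ↦ h(app(h(h(unit,unit,3),app(7,unit),h(unit,7,3)),3),h(h(unit,unit,3),app(7,unit),h(unit,7,3)),h(unit,7,3)).

h(app(h(h(unit,unit,3),app(7,unit),h(unit,7,3)),3),h(h(unit,unit,3),app(7,unit),h(unit,7,3)),h(unit,7,3))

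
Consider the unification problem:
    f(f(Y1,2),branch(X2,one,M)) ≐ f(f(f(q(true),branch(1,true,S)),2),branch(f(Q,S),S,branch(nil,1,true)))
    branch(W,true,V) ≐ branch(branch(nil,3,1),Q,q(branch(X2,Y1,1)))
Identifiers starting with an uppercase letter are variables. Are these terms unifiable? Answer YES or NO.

Decompose f/2: f(Y1,2) ≐ f(f(q(true),branch(1,true,S)),2),  branch(X2,one,M) ≐ branch(f(Q,S),S,branch(nil,1,true)).
Decompose f/2: Y1 ≐ f(q(true),branch(1,true,S)),  2 ≐ 2.
Bind Y1 := f(q(true),branch(1,true,S)); substituting into the one remaining equation that mentions Y1 gives: branch(W,true,V) ≐ branch(branch(nil,3,1),Q,q(branch(X2,f(q(true),branch(1,true,S)),1))).
Delete trivial equation 2 ≐ 2.
Decompose branch/3: X2 ≐ f(Q,S),  one ≐ S,  M ≐ branch(nil,1,true).
Bind X2 := f(Q,S); substituting into the one remaining equation that mentions X2 gives: branch(W,true,V) ≐ branch(branch(nil,3,1),Q,q(branch(f(Q,S),f(q(true),branch(1,true,S)),1))).
Bind S := one; substituting into the one remaining equation that mentions S gives: branch(W,true,V) ≐ branch(branch(nil,3,1),Q,q(branch(f(Q,one),f(q(true),branch(1,true,one)),1))). Substituting into the earlier bindings gives Y1 := f(q(true),branch(1,true,one)), X2 := f(Q,one).
Bind M := branch(nil,1,true); no other remaining equation mentions M.
Decompose branch/3: W ≐ branch(nil,3,1),  true ≐ Q,  V ≐ q(branch(f(Q,one),f(q(true),branch(1,true,one)),1)).
Bind W := branch(nil,3,1); no other remaining equation mentions W.
Bind Q := true; substituting into the remaining equation gives: V ≐ q(branch(f(true,one),f(q(true),branch(1,true,one)),1)). Substituting into the earlier binding gives X2 := f(true,one).
Bind V := q(branch(f(true,one),f(q(true),branch(1,true,one)),1)).
No equations remain and no clash or occurs-check failure arose, so a unifier exists.

YES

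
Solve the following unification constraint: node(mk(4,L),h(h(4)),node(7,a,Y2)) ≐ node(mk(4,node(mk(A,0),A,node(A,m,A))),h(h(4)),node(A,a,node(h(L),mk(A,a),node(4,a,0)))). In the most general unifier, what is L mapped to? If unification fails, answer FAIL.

node(mk(7,0),7,node(7,m,7))

Decompose node/3: mk(4,L) ≐ mk(4,node(mk(A,0),A,node(A,m,A))),  h(h(4)) ≐ h(h(4)),  node(7,a,Y2) ≐ node(A,a,node(h(L),mk(A,a),node(4,a,0))).
Decompose mk/2: 4 ≐ 4,  L ≐ node(mk(A,0),A,node(A,m,A)).
Delete trivial equation 4 ≐ 4.
Bind L := node(mk(A,0),A,node(A,m,A)); substituting into the one remaining equation that mentions L gives: node(7,a,Y2) ≐ node(A,a,node(h(node(mk(A,0),A,node(A,m,A))),mk(A,a),node(4,a,0))).
Delete trivial equation h(h(4)) ≐ h(h(4)).
Decompose node/3: 7 ≐ A,  a ≐ a,  Y2 ≐ node(h(node(mk(A,0),A,node(A,m,A))),mk(A,a),node(4,a,0)).
Bind A := 7; substituting into the one remaining equation that mentions A gives: Y2 ≐ node(h(node(mk(7,0),7,node(7,m,7))),mk(7,a),node(4,a,0)). Substituting into the earlier binding gives L := node(mk(7,0),7,node(7,m,7)).
Delete trivial equation a ≐ a.
Bind Y2 := node(h(node(mk(7,0),7,node(7,m,7))),mk(7,a),node(4,a,0)).
MGU = { L -> node(mk(7,0),7,node(7,m,7)), A -> 7, Y2 -> node(h(node(mk(7,0),7,node(7,m,7))),mk(7,a),node(4,a,0)) }, so L -> node(mk(7,0),7,node(7,m,7)).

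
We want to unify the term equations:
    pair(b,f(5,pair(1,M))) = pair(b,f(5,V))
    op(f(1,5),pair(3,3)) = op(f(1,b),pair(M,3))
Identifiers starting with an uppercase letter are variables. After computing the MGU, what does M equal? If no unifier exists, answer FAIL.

Decompose pair/2: b = b,  f(5,pair(1,M)) = f(5,V).
Delete trivial equation b = b.
Decompose f/2: 5 = 5,  pair(1,M) = V.
Delete trivial equation 5 = 5.
Bind V := pair(1,M); no other remaining equation mentions V.
Decompose op/2: f(1,5) = f(1,b),  pair(3,3) = pair(M,3).
Decompose f/2: 1 = 1,  5 = b.
Delete trivial equation 1 = 1.
Clash: constants 5 and b differ; no unifier exists.

FAIL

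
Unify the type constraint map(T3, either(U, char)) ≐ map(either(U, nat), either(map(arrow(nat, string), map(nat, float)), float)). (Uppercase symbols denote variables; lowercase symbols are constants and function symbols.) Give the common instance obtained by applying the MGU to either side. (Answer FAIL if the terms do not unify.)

FAIL

Decompose map/2: T3 ≐ either(U, nat),  either(U, char) ≐ either(map(arrow(nat, string), map(nat, float)), float).
Bind T3 := either(U, nat); no other remaining equation mentions T3.
Decompose either/2: U ≐ map(arrow(nat, string), map(nat, float)),  char ≐ float.
Bind U := map(arrow(nat, string), map(nat, float)); no other remaining equation mentions U. Substituting into the earlier binding gives T3 := either(map(arrow(nat, string), map(nat, float)), nat).
Clash: constants char and float differ; no unifier exists.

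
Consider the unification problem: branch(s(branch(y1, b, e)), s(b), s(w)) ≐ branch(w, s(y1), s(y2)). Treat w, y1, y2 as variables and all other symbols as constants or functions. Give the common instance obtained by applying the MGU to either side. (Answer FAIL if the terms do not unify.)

Decompose branch/3: s(branch(y1, b, e)) ≐ w,  s(b) ≐ s(y1),  s(w) ≐ s(y2).
Bind w := s(branch(y1, b, e)); substituting into the one remaining equation that mentions w gives: s(s(branch(y1, b, e))) ≐ s(y2).
Decompose s/1: b ≐ y1.
Bind y1 := b; substituting into the remaining equation gives: s(s(branch(b, b, e))) ≐ s(y2). Substituting into the earlier binding gives w := s(branch(b, b, e)).
Decompose s/1: s(branch(b, b, e)) ≐ y2.
Bind y2 := s(branch(b, b, e)).
Applying the MGU to either side gives branch(s(branch(b, b, e)), s(b), s(s(branch(b, b, e)))).

branch(s(branch(b, b, e)), s(b), s(s(branch(b, b, e))))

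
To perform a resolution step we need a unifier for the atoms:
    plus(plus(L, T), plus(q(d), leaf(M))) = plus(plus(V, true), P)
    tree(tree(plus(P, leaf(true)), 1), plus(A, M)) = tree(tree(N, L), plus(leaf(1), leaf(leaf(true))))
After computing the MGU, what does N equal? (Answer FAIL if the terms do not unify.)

plus(plus(q(d), leaf(leaf(leaf(true)))), leaf(true))

Decompose plus/2: plus(L, T) = plus(V, true),  plus(q(d), leaf(M)) = P.
Decompose plus/2: L = V,  T = true.
Bind L := V; substituting into the one remaining equation that mentions L gives: tree(tree(plus(P, leaf(true)), 1), plus(A, M)) = tree(tree(N, V), plus(leaf(1), leaf(leaf(true)))).
Bind T := true; no other remaining equation mentions T.
Bind P := plus(q(d), leaf(M)); substituting into the remaining equation gives: tree(tree(plus(plus(q(d), leaf(M)), leaf(true)), 1), plus(A, M)) = tree(tree(N, V), plus(leaf(1), leaf(leaf(true)))).
Decompose tree/2: tree(plus(plus(q(d), leaf(M)), leaf(true)), 1) = tree(N, V),  plus(A, M) = plus(leaf(1), leaf(leaf(true))).
Decompose tree/2: plus(plus(q(d), leaf(M)), leaf(true)) = N,  1 = V.
Bind N := plus(plus(q(d), leaf(M)), leaf(true)); no other remaining equation mentions N.
Bind V := 1; no other remaining equation mentions V. Substituting into the earlier binding gives L := 1.
Decompose plus/2: A = leaf(1),  M = leaf(leaf(true)).
Bind A := leaf(1); no other remaining equation mentions A.
Bind M := leaf(leaf(true)). Substituting into the earlier bindings gives P := plus(q(d), leaf(leaf(leaf(true)))), N := plus(plus(q(d), leaf(leaf(leaf(true)))), leaf(true)).
MGU = { L ↦ 1, T ↦ true, P ↦ plus(q(d), leaf(leaf(leaf(true)))), N ↦ plus(plus(q(d), leaf(leaf(leaf(true)))), leaf(true)), V ↦ 1, A ↦ leaf(1), M ↦ leaf(leaf(true)) }, so N ↦ plus(plus(q(d), leaf(leaf(leaf(true)))), leaf(true)).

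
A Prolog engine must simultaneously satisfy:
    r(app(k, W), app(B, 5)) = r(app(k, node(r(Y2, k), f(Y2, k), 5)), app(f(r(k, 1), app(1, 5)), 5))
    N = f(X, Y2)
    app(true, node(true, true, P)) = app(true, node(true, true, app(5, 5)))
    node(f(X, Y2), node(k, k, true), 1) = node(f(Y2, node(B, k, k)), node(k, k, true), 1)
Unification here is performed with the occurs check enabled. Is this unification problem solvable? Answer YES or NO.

YES

Decompose r/2: app(k, W) = app(k, node(r(Y2, k), f(Y2, k), 5)),  app(B, 5) = app(f(r(k, 1), app(1, 5)), 5).
Decompose app/2: k = k,  W = node(r(Y2, k), f(Y2, k), 5).
Delete trivial equation k = k.
Bind W := node(r(Y2, k), f(Y2, k), 5); no other remaining equation mentions W.
Decompose app/2: B = f(r(k, 1), app(1, 5)),  5 = 5.
Bind B := f(r(k, 1), app(1, 5)); substituting into the one remaining equation that mentions B gives: node(f(X, Y2), node(k, k, true), 1) = node(f(Y2, node(f(r(k, 1), app(1, 5)), k, k)), node(k, k, true), 1).
Delete trivial equation 5 = 5.
Bind N := f(X, Y2); no other remaining equation mentions N.
Decompose app/2: true = true,  node(true, true, P) = node(true, true, app(5, 5)).
Delete trivial equation true = true.
Decompose node/3: true = true,  true = true,  P = app(5, 5).
Delete trivial equation true = true.
Delete trivial equation true = true.
Bind P := app(5, 5); no other remaining equation mentions P.
Decompose node/3: f(X, Y2) = f(Y2, node(f(r(k, 1), app(1, 5)), k, k)),  node(k, k, true) = node(k, k, true),  1 = 1.
Decompose f/2: X = Y2,  Y2 = node(f(r(k, 1), app(1, 5)), k, k).
Bind X := Y2; no other remaining equation mentions X. Substituting into the earlier binding gives N := f(Y2, Y2).
Bind Y2 := node(f(r(k, 1), app(1, 5)), k, k); no other remaining equation mentions Y2. Substituting into the earlier bindings gives W := node(r(node(f(r(k, 1), app(1, 5)), k, k), k), f(node(f(r(k, 1), app(1, 5)), k, k), k), 5), N := f(node(f(r(k, 1), app(1, 5)), k, k), node(f(r(k, 1), app(1, 5)), k, k)), X := node(f(r(k, 1), app(1, 5)), k, k).
Delete trivial equation node(k, k, true) = node(k, k, true).
Delete trivial equation 1 = 1.
No equations remain and no clash or occurs-check failure arose, so a unifier exists.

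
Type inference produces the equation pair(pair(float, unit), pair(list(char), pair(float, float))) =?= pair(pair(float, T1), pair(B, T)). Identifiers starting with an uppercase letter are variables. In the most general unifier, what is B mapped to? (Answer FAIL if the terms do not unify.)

list(char)

Decompose pair/2: pair(float, unit) =?= pair(float, T1),  pair(list(char), pair(float, float)) =?= pair(B, T).
Decompose pair/2: float =?= float,  unit =?= T1.
Delete trivial equation float =?= float.
Bind T1 := unit; no other remaining equation mentions T1.
Decompose pair/2: list(char) =?= B,  pair(float, float) =?= T.
Bind B := list(char); no other remaining equation mentions B.
Bind T := pair(float, float).
MGU = { T1 := unit, B := list(char), T := pair(float, float) }, so B := list(char).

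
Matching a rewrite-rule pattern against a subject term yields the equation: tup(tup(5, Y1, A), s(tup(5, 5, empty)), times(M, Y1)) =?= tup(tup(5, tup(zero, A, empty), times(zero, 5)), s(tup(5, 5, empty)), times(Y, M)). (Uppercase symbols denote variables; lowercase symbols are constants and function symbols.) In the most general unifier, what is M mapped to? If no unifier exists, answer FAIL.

tup(zero, times(zero, 5), empty)

Decompose tup/3: tup(5, Y1, A) =?= tup(5, tup(zero, A, empty), times(zero, 5)),  s(tup(5, 5, empty)) =?= s(tup(5, 5, empty)),  times(M, Y1) =?= times(Y, M).
Decompose tup/3: 5 =?= 5,  Y1 =?= tup(zero, A, empty),  A =?= times(zero, 5).
Delete trivial equation 5 =?= 5.
Bind Y1 := tup(zero, A, empty); substituting into the one remaining equation that mentions Y1 gives: times(M, tup(zero, A, empty)) =?= times(Y, M).
Bind A := times(zero, 5); substituting into the one remaining equation that mentions A gives: times(M, tup(zero, times(zero, 5), empty)) =?= times(Y, M). Substituting into the earlier binding gives Y1 := tup(zero, times(zero, 5), empty).
Delete trivial equation s(tup(5, 5, empty)) =?= s(tup(5, 5, empty)).
Decompose times/2: M =?= Y,  tup(zero, times(zero, 5), empty) =?= M.
Bind M := Y; substituting into the remaining equation gives: tup(zero, times(zero, 5), empty) =?= Y.
Bind Y := tup(zero, times(zero, 5), empty). Substituting into the earlier binding gives M := tup(zero, times(zero, 5), empty).
MGU = { Y1 -> tup(zero, times(zero, 5), empty), A -> times(zero, 5), M -> tup(zero, times(zero, 5), empty), Y -> tup(zero, times(zero, 5), empty) }, so M -> tup(zero, times(zero, 5), empty).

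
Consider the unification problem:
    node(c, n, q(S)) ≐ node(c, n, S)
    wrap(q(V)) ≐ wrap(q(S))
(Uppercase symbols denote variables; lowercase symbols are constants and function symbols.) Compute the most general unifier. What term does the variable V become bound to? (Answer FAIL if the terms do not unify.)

FAIL

Decompose node/3: c ≐ c,  n ≐ n,  q(S) ≐ S.
Delete trivial equation c ≐ c.
Delete trivial equation n ≐ n.
Occurs check fails: S occurs in q(S); the equation S ≐ q(S) has no finite solution.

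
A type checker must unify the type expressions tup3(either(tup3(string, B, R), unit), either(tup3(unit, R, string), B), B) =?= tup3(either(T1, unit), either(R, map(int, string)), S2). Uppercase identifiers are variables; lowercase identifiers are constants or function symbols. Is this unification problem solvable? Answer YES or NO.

NO

Decompose tup3/3: either(tup3(string, B, R), unit) =?= either(T1, unit),  either(tup3(unit, R, string), B) =?= either(R, map(int, string)),  B =?= S2.
Decompose either/2: tup3(string, B, R) =?= T1,  unit =?= unit.
Bind T1 := tup3(string, B, R); no other remaining equation mentions T1.
Delete trivial equation unit =?= unit.
Decompose either/2: tup3(unit, R, string) =?= R,  B =?= map(int, string).
Occurs check fails: R occurs in tup3(unit, R, string); the equation R =?= tup3(unit, R, string) has no finite solution.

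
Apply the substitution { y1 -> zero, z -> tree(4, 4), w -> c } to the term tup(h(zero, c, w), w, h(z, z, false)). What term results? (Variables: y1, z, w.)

tup(h(zero, c, c), c, h(tree(4, 4), tree(4, 4), false))

Replace each occurrence of z with tree(4, 4).
Replace each occurrence of w with c.
Result: tup(h(zero, c, c), c, h(tree(4, 4), tree(4, 4), false)).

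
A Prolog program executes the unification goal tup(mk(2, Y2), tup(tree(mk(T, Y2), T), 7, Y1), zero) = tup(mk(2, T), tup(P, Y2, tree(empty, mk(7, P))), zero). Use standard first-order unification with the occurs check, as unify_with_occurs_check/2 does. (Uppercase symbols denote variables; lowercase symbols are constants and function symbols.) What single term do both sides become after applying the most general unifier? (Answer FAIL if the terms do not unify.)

Decompose tup/3: mk(2, Y2) = mk(2, T),  tup(tree(mk(T, Y2), T), 7, Y1) = tup(P, Y2, tree(empty, mk(7, P))),  zero = zero.
Decompose mk/2: 2 = 2,  Y2 = T.
Delete trivial equation 2 = 2.
Bind Y2 := T; substituting into the one remaining equation that mentions Y2 gives: tup(tree(mk(T, T), T), 7, Y1) = tup(P, T, tree(empty, mk(7, P))).
Decompose tup/3: tree(mk(T, T), T) = P,  7 = T,  Y1 = tree(empty, mk(7, P)).
Bind P := tree(mk(T, T), T); substituting into the one remaining equation that mentions P gives: Y1 = tree(empty, mk(7, tree(mk(T, T), T))).
Bind T := 7; substituting into the one remaining equation that mentions T gives: Y1 = tree(empty, mk(7, tree(mk(7, 7), 7))). Substituting into the earlier bindings gives Y2 := 7, P := tree(mk(7, 7), 7).
Bind Y1 := tree(empty, mk(7, tree(mk(7, 7), 7))); no other remaining equation mentions Y1.
Delete trivial equation zero = zero.
Applying the MGU to either side gives tup(mk(2, 7), tup(tree(mk(7, 7), 7), 7, tree(empty, mk(7, tree(mk(7, 7), 7)))), zero).

tup(mk(2, 7), tup(tree(mk(7, 7), 7), 7, tree(empty, mk(7, tree(mk(7, 7), 7)))), zero)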